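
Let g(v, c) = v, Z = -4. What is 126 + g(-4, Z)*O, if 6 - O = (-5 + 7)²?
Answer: 118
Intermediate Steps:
O = 2 (O = 6 - (-5 + 7)² = 6 - 1*2² = 6 - 1*4 = 6 - 4 = 2)
126 + g(-4, Z)*O = 126 - 4*2 = 126 - 8 = 118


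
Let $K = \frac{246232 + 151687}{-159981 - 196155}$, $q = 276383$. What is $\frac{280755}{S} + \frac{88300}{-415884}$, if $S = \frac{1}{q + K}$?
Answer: $\frac{957731811948592562515}{12342605352} \approx 7.7596 \cdot 10^{10}$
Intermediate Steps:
$K = - \frac{397919}{356136}$ ($K = \frac{397919}{-356136} = 397919 \left(- \frac{1}{356136}\right) = - \frac{397919}{356136} \approx -1.1173$)
$S = \frac{356136}{98429538169}$ ($S = \frac{1}{276383 - \frac{397919}{356136}} = \frac{1}{\frac{98429538169}{356136}} = \frac{356136}{98429538169} \approx 3.6182 \cdot 10^{-6}$)
$\frac{280755}{S} + \frac{88300}{-415884} = \frac{280755}{\frac{356136}{98429538169}} + \frac{88300}{-415884} = 280755 \cdot \frac{98429538169}{356136} + 88300 \left(- \frac{1}{415884}\right) = \frac{9211528329545865}{118712} - \frac{22075}{103971} = \frac{957731811948592562515}{12342605352}$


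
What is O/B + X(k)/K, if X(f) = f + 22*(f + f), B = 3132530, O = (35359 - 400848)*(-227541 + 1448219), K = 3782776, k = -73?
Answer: -843832134661140821/5924829651640 ≈ -1.4242e+5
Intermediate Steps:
O = -446144381542 (O = -365489*1220678 = -446144381542)
X(f) = 45*f (X(f) = f + 22*(2*f) = f + 44*f = 45*f)
O/B + X(k)/K = -446144381542/3132530 + (45*(-73))/3782776 = -446144381542*1/3132530 - 3285*1/3782776 = -223072190771/1566265 - 3285/3782776 = -843832134661140821/5924829651640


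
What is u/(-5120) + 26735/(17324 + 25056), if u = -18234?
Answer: 22741003/5424640 ≈ 4.1922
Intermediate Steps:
u/(-5120) + 26735/(17324 + 25056) = -18234/(-5120) + 26735/(17324 + 25056) = -18234*(-1/5120) + 26735/42380 = 9117/2560 + 26735*(1/42380) = 9117/2560 + 5347/8476 = 22741003/5424640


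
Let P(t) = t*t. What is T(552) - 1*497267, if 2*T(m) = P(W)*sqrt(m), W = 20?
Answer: -497267 + 400*sqrt(138) ≈ -4.9257e+5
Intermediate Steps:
P(t) = t**2
T(m) = 200*sqrt(m) (T(m) = (20**2*sqrt(m))/2 = (400*sqrt(m))/2 = 200*sqrt(m))
T(552) - 1*497267 = 200*sqrt(552) - 1*497267 = 200*(2*sqrt(138)) - 497267 = 400*sqrt(138) - 497267 = -497267 + 400*sqrt(138)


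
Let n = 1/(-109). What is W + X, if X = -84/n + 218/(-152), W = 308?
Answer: 719155/76 ≈ 9462.6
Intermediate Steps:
n = -1/109 ≈ -0.0091743
X = 695747/76 (X = -84/(-1/109) + 218/(-152) = -84*(-109) + 218*(-1/152) = 9156 - 109/76 = 695747/76 ≈ 9154.6)
W + X = 308 + 695747/76 = 719155/76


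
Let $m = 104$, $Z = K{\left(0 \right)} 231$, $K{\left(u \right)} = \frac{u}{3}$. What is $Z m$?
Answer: $0$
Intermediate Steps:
$K{\left(u \right)} = \frac{u}{3}$ ($K{\left(u \right)} = u \frac{1}{3} = \frac{u}{3}$)
$Z = 0$ ($Z = \frac{1}{3} \cdot 0 \cdot 231 = 0 \cdot 231 = 0$)
$Z m = 0 \cdot 104 = 0$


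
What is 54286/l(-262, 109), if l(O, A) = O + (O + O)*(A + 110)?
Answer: -27143/57509 ≈ -0.47198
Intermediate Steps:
l(O, A) = O + 2*O*(110 + A) (l(O, A) = O + (2*O)*(110 + A) = O + 2*O*(110 + A))
54286/l(-262, 109) = 54286/((-262*(221 + 2*109))) = 54286/((-262*(221 + 218))) = 54286/((-262*439)) = 54286/(-115018) = 54286*(-1/115018) = -27143/57509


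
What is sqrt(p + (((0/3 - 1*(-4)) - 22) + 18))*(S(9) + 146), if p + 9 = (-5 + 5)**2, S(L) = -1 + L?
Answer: 462*I ≈ 462.0*I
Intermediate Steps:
p = -9 (p = -9 + (-5 + 5)**2 = -9 + 0**2 = -9 + 0 = -9)
sqrt(p + (((0/3 - 1*(-4)) - 22) + 18))*(S(9) + 146) = sqrt(-9 + (((0/3 - 1*(-4)) - 22) + 18))*((-1 + 9) + 146) = sqrt(-9 + (((0*(1/3) + 4) - 22) + 18))*(8 + 146) = sqrt(-9 + (((0 + 4) - 22) + 18))*154 = sqrt(-9 + ((4 - 22) + 18))*154 = sqrt(-9 + (-18 + 18))*154 = sqrt(-9 + 0)*154 = sqrt(-9)*154 = (3*I)*154 = 462*I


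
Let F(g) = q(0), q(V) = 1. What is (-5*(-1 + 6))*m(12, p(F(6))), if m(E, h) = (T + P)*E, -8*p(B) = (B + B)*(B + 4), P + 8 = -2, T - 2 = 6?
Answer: 600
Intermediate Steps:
T = 8 (T = 2 + 6 = 8)
F(g) = 1
P = -10 (P = -8 - 2 = -10)
p(B) = -B*(4 + B)/4 (p(B) = -(B + B)*(B + 4)/8 = -2*B*(4 + B)/8 = -B*(4 + B)/4)
m(E, h) = -2*E (m(E, h) = (8 - 10)*E = -2*E)
(-5*(-1 + 6))*m(12, p(F(6))) = (-5*(-1 + 6))*(-2*12) = -5*5*(-24) = -25*(-24) = 600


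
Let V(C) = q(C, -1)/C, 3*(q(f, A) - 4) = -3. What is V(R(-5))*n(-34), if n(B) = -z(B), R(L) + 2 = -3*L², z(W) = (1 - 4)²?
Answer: 27/77 ≈ 0.35065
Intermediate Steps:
q(f, A) = 3 (q(f, A) = 4 + (⅓)*(-3) = 4 - 1 = 3)
z(W) = 9 (z(W) = (-3)² = 9)
R(L) = -2 - 3*L²
V(C) = 3/C
n(B) = -9 (n(B) = -1*9 = -9)
V(R(-5))*n(-34) = (3/(-2 - 3*(-5)²))*(-9) = (3/(-2 - 3*25))*(-9) = (3/(-2 - 75))*(-9) = (3/(-77))*(-9) = (3*(-1/77))*(-9) = -3/77*(-9) = 27/77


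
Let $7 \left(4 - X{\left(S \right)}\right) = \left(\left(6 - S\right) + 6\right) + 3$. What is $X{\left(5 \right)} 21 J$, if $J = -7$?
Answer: $-378$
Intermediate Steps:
$X{\left(S \right)} = \frac{13}{7} + \frac{S}{7}$ ($X{\left(S \right)} = 4 - \frac{\left(\left(6 - S\right) + 6\right) + 3}{7} = 4 - \frac{\left(12 - S\right) + 3}{7} = 4 - \frac{15 - S}{7} = 4 + \left(- \frac{15}{7} + \frac{S}{7}\right) = \frac{13}{7} + \frac{S}{7}$)
$X{\left(5 \right)} 21 J = \left(\frac{13}{7} + \frac{1}{7} \cdot 5\right) 21 \left(-7\right) = \left(\frac{13}{7} + \frac{5}{7}\right) 21 \left(-7\right) = \frac{18}{7} \cdot 21 \left(-7\right) = 54 \left(-7\right) = -378$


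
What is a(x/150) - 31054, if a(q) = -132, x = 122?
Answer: -31186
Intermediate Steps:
a(x/150) - 31054 = -132 - 31054 = -31186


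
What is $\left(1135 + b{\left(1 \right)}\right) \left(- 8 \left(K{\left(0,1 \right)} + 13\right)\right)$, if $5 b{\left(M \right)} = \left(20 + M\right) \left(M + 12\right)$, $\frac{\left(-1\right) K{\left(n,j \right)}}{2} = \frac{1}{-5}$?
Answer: $- \frac{3188128}{25} \approx -1.2753 \cdot 10^{5}$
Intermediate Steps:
$K{\left(n,j \right)} = \frac{2}{5}$ ($K{\left(n,j \right)} = - \frac{2}{-5} = \left(-2\right) \left(- \frac{1}{5}\right) = \frac{2}{5}$)
$b{\left(M \right)} = \frac{\left(12 + M\right) \left(20 + M\right)}{5}$ ($b{\left(M \right)} = \frac{\left(20 + M\right) \left(M + 12\right)}{5} = \frac{\left(20 + M\right) \left(12 + M\right)}{5} = \frac{\left(12 + M\right) \left(20 + M\right)}{5}$)
$\left(1135 + b{\left(1 \right)}\right) \left(- 8 \left(K{\left(0,1 \right)} + 13\right)\right) = \left(1135 + \left(48 + \frac{1^{2}}{5} + \frac{32}{5} \cdot 1\right)\right) \left(- 8 \left(\frac{2}{5} + 13\right)\right) = \left(1135 + \left(48 + \frac{1}{5} \cdot 1 + \frac{32}{5}\right)\right) \left(\left(-8\right) \frac{67}{5}\right) = \left(1135 + \left(48 + \frac{1}{5} + \frac{32}{5}\right)\right) \left(- \frac{536}{5}\right) = \left(1135 + \frac{273}{5}\right) \left(- \frac{536}{5}\right) = \frac{5948}{5} \left(- \frac{536}{5}\right) = - \frac{3188128}{25}$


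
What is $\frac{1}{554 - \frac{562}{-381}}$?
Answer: $\frac{381}{211636} \approx 0.0018003$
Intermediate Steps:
$\frac{1}{554 - \frac{562}{-381}} = \frac{1}{554 - - \frac{562}{381}} = \frac{1}{554 + \frac{562}{381}} = \frac{1}{\frac{211636}{381}} = \frac{381}{211636}$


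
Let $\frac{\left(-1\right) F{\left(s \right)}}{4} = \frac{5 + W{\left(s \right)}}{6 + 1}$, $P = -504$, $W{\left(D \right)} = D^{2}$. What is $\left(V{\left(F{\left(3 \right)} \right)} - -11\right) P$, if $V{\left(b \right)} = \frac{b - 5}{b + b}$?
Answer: $- \frac{11907}{2} \approx -5953.5$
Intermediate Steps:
$F{\left(s \right)} = - \frac{20}{7} - \frac{4 s^{2}}{7}$ ($F{\left(s \right)} = - 4 \frac{5 + s^{2}}{6 + 1} = - 4 \frac{5 + s^{2}}{7} = - 4 \left(5 + s^{2}\right) \frac{1}{7} = - 4 \left(\frac{5}{7} + \frac{s^{2}}{7}\right) = - \frac{20}{7} - \frac{4 s^{2}}{7}$)
$V{\left(b \right)} = \frac{-5 + b}{2 b}$
$\left(V{\left(F{\left(3 \right)} \right)} - -11\right) P = \left(\frac{-5 - \left(\frac{20}{7} + \frac{4 \cdot 3^{2}}{7}\right)}{2 \left(- \frac{20}{7} - \frac{4 \cdot 3^{2}}{7}\right)} - -11\right) \left(-504\right) = \left(\frac{-5 - 8}{2 \left(- \frac{20}{7} - \frac{36}{7}\right)} + 11\right) \left(-504\right) = \left(\frac{-5 - 8}{2 \left(-8\right)} + 11\right) \left(-504\right) = \left(\frac{1}{2} \left(- \frac{1}{8}\right) \left(-13\right) + 11\right) \left(-504\right) = \left(\frac{13}{16} + 11\right) \left(-504\right) = \frac{189}{16} \left(-504\right) = - \frac{11907}{2}$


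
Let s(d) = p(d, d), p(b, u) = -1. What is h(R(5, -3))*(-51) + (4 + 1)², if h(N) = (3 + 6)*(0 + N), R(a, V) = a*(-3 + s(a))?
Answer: 9205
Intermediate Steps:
s(d) = -1
R(a, V) = -4*a (R(a, V) = a*(-3 - 1) = a*(-4) = -4*a)
h(N) = 9*N
h(R(5, -3))*(-51) + (4 + 1)² = (9*(-4*5))*(-51) + (4 + 1)² = (9*(-20))*(-51) + 5² = -180*(-51) + 25 = 9180 + 25 = 9205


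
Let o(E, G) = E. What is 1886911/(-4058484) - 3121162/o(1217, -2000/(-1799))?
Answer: -12669482409095/4939175028 ≈ -2565.1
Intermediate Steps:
1886911/(-4058484) - 3121162/o(1217, -2000/(-1799)) = 1886911/(-4058484) - 3121162/1217 = 1886911*(-1/4058484) - 3121162*1/1217 = -1886911/4058484 - 3121162/1217 = -12669482409095/4939175028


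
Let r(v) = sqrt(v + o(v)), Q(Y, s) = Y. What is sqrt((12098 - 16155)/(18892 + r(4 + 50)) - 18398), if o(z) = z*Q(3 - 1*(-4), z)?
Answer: sqrt(-347579073 - 220776*sqrt(3))/(2*sqrt(4723 + 3*sqrt(3))) ≈ 135.64*I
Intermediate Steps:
o(z) = 7*z (o(z) = z*(3 - 1*(-4)) = z*(3 + 4) = z*7 = 7*z)
r(v) = 2*sqrt(2)*sqrt(v) (r(v) = sqrt(v + 7*v) = sqrt(8*v) = 2*sqrt(2)*sqrt(v))
sqrt((12098 - 16155)/(18892 + r(4 + 50)) - 18398) = sqrt((12098 - 16155)/(18892 + 2*sqrt(2)*sqrt(4 + 50)) - 18398) = sqrt(-4057/(18892 + 2*sqrt(2)*sqrt(54)) - 18398) = sqrt(-4057/(18892 + 2*sqrt(2)*(3*sqrt(6))) - 18398) = sqrt(-4057/(18892 + 12*sqrt(3)) - 18398) = sqrt(-18398 - 4057/(18892 + 12*sqrt(3)))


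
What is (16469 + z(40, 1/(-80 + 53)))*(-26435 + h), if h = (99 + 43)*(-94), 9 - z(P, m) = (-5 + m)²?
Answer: -159051983126/243 ≈ -6.5453e+8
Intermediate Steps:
z(P, m) = 9 - (-5 + m)²
h = -13348 (h = 142*(-94) = -13348)
(16469 + z(40, 1/(-80 + 53)))*(-26435 + h) = (16469 + (9 - (-5 + 1/(-80 + 53))²))*(-26435 - 13348) = (16469 + (9 - (-5 + 1/(-27))²))*(-39783) = (16469 + (9 - (-5 - 1/27)²))*(-39783) = (16469 + (9 - (-136/27)²))*(-39783) = (16469 + (9 - 1*18496/729))*(-39783) = (16469 + (9 - 18496/729))*(-39783) = (16469 - 11935/729)*(-39783) = (11993966/729)*(-39783) = -159051983126/243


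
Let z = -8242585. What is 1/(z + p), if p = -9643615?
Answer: -1/17886200 ≈ -5.5909e-8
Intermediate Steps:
1/(z + p) = 1/(-8242585 - 9643615) = 1/(-17886200) = -1/17886200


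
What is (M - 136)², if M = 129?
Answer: 49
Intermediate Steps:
(M - 136)² = (129 - 136)² = (-7)² = 49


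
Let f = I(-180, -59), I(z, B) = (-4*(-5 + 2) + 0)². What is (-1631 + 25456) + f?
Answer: 23969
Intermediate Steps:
I(z, B) = 144 (I(z, B) = (-4*(-3) + 0)² = (12 + 0)² = 12² = 144)
f = 144
(-1631 + 25456) + f = (-1631 + 25456) + 144 = 23825 + 144 = 23969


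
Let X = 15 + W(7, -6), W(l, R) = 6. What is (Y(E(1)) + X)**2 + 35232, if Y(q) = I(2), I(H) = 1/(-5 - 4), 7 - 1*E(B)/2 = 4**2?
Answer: 2889136/81 ≈ 35668.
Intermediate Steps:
E(B) = -18 (E(B) = 14 - 2*4**2 = 14 - 2*16 = 14 - 32 = -18)
I(H) = -1/9 (I(H) = 1/(-9) = -1/9)
Y(q) = -1/9
X = 21 (X = 15 + 6 = 21)
(Y(E(1)) + X)**2 + 35232 = (-1/9 + 21)**2 + 35232 = (188/9)**2 + 35232 = 35344/81 + 35232 = 2889136/81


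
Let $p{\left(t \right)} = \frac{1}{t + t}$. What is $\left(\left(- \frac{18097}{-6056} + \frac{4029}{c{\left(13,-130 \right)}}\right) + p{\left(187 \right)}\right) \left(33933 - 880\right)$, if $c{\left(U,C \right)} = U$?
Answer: $\frac{152267332778527}{14722136} \approx 1.0343 \cdot 10^{7}$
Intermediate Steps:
$p{\left(t \right)} = \frac{1}{2 t}$
$\left(\left(- \frac{18097}{-6056} + \frac{4029}{c{\left(13,-130 \right)}}\right) + p{\left(187 \right)}\right) \left(33933 - 880\right) = \left(\left(- \frac{18097}{-6056} + \frac{4029}{13}\right) + \frac{1}{2 \cdot 187}\right) \left(33933 - 880\right) = \left(\left(\left(-18097\right) \left(- \frac{1}{6056}\right) + 4029 \cdot \frac{1}{13}\right) + \frac{1}{2} \cdot \frac{1}{187}\right) 33053 = \left(\left(\frac{18097}{6056} + \frac{4029}{13}\right) + \frac{1}{374}\right) 33053 = \left(\frac{24634885}{78728} + \frac{1}{374}\right) 33053 = \frac{4606762859}{14722136} \cdot 33053 = \frac{152267332778527}{14722136}$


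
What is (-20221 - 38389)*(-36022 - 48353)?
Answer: 4945218750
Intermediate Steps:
(-20221 - 38389)*(-36022 - 48353) = -58610*(-84375) = 4945218750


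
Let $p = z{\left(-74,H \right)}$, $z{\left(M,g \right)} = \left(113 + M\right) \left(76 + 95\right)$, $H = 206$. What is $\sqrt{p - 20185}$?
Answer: $2 i \sqrt{3379} \approx 116.26 i$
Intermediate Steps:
$z{\left(M,g \right)} = 19323 + 171 M$ ($z{\left(M,g \right)} = \left(113 + M\right) 171 = 19323 + 171 M$)
$p = 6669$ ($p = 19323 + 171 \left(-74\right) = 19323 - 12654 = 6669$)
$\sqrt{p - 20185} = \sqrt{6669 - 20185} = \sqrt{-13516} = 2 i \sqrt{3379}$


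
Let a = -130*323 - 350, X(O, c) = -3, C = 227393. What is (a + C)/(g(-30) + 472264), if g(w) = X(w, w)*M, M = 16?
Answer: 185053/472216 ≈ 0.39188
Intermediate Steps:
g(w) = -48 (g(w) = -3*16 = -48)
a = -42340 (a = -41990 - 350 = -42340)
(a + C)/(g(-30) + 472264) = (-42340 + 227393)/(-48 + 472264) = 185053/472216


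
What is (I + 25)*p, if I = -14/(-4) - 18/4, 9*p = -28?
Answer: -224/3 ≈ -74.667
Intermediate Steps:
p = -28/9 (p = (⅑)*(-28) = -28/9 ≈ -3.1111)
I = -1 (I = -14*(-¼) - 18*¼ = 7/2 - 9/2 = -1)
(I + 25)*p = (-1 + 25)*(-28/9) = 24*(-28/9) = -224/3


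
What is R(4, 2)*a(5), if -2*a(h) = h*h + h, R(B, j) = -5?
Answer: 75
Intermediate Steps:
a(h) = -h/2 - h**2/2 (a(h) = -(h*h + h)/2 = -(h**2 + h)/2 = -(h + h**2)/2 = -h/2 - h**2/2)
R(4, 2)*a(5) = -(-5)*5*(1 + 5)/2 = -(-5)*5*6/2 = -5*(-15) = 75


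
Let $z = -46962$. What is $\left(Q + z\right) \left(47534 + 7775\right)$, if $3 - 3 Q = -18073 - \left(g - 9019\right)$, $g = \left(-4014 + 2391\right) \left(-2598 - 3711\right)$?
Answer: $186348520834$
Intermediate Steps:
$g = 10239507$ ($g = \left(-1623\right) \left(-6309\right) = 10239507$)
$Q = 3416188$ ($Q = 1 - \frac{-18073 - \left(10239507 - 9019\right)}{3} = 1 - \frac{-18073 - 10230488}{3} = 1 - -3416187 = 1 + 3416187 = 3416188$)
$\left(Q + z\right) \left(47534 + 7775\right) = \left(3416188 - 46962\right) \left(47534 + 7775\right) = 3369226 \cdot 55309 = 186348520834$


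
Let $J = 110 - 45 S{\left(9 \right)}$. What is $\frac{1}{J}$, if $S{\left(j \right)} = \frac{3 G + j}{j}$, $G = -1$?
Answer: $\frac{1}{80} \approx 0.0125$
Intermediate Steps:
$S{\left(j \right)} = \frac{-3 + j}{j}$ ($S{\left(j \right)} = \frac{3 \left(-1\right) + j}{j} = \frac{-3 + j}{j}$)
$J = 80$ ($J = 110 - 45 \frac{-3 + 9}{9} = 110 - 45 \cdot \frac{1}{9} \cdot 6 = 110 - 30 = 80$)
$\frac{1}{J} = \frac{1}{80}$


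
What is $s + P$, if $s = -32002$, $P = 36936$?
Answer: $4934$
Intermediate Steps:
$s + P = -32002 + 36936 = 4934$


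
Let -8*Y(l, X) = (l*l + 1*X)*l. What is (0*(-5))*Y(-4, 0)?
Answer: 0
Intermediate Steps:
Y(l, X) = -l*(X + l²)/8 (Y(l, X) = -(l*l + 1*X)*l/8 = -(l² + X)*l/8 = -(X + l²)*l/8 = -l*(X + l²)/8)
(0*(-5))*Y(-4, 0) = (0*(-5))*(-⅛*(-4)*(0 + (-4)²)) = 0*(-⅛*(-4)*(0 + 16)) = 0*(-⅛*(-4)*16) = 0*8 = 0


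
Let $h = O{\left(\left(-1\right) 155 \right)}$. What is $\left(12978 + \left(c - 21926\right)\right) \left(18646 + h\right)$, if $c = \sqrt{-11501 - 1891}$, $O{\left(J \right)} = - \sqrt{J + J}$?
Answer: $- 4 \left(2237 - 3 i \sqrt{93}\right) \left(18646 - i \sqrt{310}\right) \approx -1.6684 \cdot 10^{8} + 2.3153 \cdot 10^{6} i$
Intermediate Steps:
$O{\left(J \right)} = - \sqrt{2} \sqrt{J}$ ($O{\left(J \right)} = - \sqrt{2 J} = - \sqrt{2} \sqrt{J}$)
$c = 12 i \sqrt{93}$ ($c = \sqrt{-13392} = 12 i \sqrt{93} \approx 115.72 i$)
$h = - i \sqrt{310}$ ($h = - \sqrt{2} \sqrt{\left(-1\right) 155} = - \sqrt{2} \sqrt{-155} = - \sqrt{2} i \sqrt{155} = - i \sqrt{310} \approx - 17.607 i$)
$\left(12978 + \left(c - 21926\right)\right) \left(18646 + h\right) = \left(12978 + \left(12 i \sqrt{93} - 21926\right)\right) \left(18646 - i \sqrt{310}\right) = \left(12978 - \left(21926 - 12 i \sqrt{93}\right)\right) \left(18646 - i \sqrt{310}\right) = \left(-8948 + 12 i \sqrt{93}\right) \left(18646 - i \sqrt{310}\right)$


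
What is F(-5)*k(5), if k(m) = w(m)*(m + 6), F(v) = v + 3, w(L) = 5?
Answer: -110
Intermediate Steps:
F(v) = 3 + v
k(m) = 30 + 5*m (k(m) = 5*(m + 6) = 5*(6 + m) = 30 + 5*m)
F(-5)*k(5) = (3 - 5)*(30 + 5*5) = -2*(30 + 25) = -2*55 = -110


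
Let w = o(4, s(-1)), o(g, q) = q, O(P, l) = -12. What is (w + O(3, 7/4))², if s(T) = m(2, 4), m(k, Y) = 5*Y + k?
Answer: 100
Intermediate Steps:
m(k, Y) = k + 5*Y
s(T) = 22 (s(T) = 2 + 5*4 = 2 + 20 = 22)
w = 22
(w + O(3, 7/4))² = (22 - 12)² = 10² = 100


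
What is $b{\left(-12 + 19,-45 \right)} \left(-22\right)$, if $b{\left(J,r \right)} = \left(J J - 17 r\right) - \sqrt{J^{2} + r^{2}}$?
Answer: $-17908 + 22 \sqrt{2074} \approx -16906.0$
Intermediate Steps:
$b{\left(J,r \right)} = J^{2} - \sqrt{J^{2} + r^{2}} - 17 r$ ($b{\left(J,r \right)} = \left(J^{2} - 17 r\right) - \sqrt{J^{2} + r^{2}} = J^{2} - \sqrt{J^{2} + r^{2}} - 17 r$)
$b{\left(-12 + 19,-45 \right)} \left(-22\right) = \left(\left(-12 + 19\right)^{2} - \sqrt{\left(-12 + 19\right)^{2} + \left(-45\right)^{2}} - -765\right) \left(-22\right) = \left(7^{2} - \sqrt{7^{2} + 2025} + 765\right) \left(-22\right) = \left(49 - \sqrt{49 + 2025} + 765\right) \left(-22\right) = \left(49 - \sqrt{2074} + 765\right) \left(-22\right) = \left(814 - \sqrt{2074}\right) \left(-22\right) = -17908 + 22 \sqrt{2074}$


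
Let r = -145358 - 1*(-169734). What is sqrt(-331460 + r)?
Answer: 2*I*sqrt(76771) ≈ 554.15*I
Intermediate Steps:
r = 24376 (r = -145358 + 169734 = 24376)
sqrt(-331460 + r) = sqrt(-331460 + 24376) = sqrt(-307084) = 2*I*sqrt(76771)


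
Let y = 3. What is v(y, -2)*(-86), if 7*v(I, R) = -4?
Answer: 344/7 ≈ 49.143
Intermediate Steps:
v(I, R) = -4/7 (v(I, R) = (1/7)*(-4) = -4/7)
v(y, -2)*(-86) = -4/7*(-86) = 344/7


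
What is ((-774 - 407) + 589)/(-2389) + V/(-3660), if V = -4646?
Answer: 6633007/4371870 ≈ 1.5172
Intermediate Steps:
((-774 - 407) + 589)/(-2389) + V/(-3660) = ((-774 - 407) + 589)/(-2389) - 4646/(-3660) = (-1181 + 589)*(-1/2389) - 4646*(-1/3660) = -592*(-1/2389) + 2323/1830 = 592/2389 + 2323/1830 = 6633007/4371870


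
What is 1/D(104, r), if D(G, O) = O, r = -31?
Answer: -1/31 ≈ -0.032258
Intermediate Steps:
1/D(104, r) = 1/(-31) = -1/31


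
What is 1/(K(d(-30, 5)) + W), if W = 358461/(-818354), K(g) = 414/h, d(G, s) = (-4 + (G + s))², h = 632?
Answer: 129299932/28062801 ≈ 4.6075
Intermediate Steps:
d(G, s) = (-4 + G + s)²
K(g) = 207/316 (K(g) = 414/632 = 414*(1/632) = 207/316)
W = -358461/818354 (W = 358461*(-1/818354) = -358461/818354 ≈ -0.43803)
1/(K(d(-30, 5)) + W) = 1/(207/316 - 358461/818354) = 1/(28062801/129299932) = 129299932/28062801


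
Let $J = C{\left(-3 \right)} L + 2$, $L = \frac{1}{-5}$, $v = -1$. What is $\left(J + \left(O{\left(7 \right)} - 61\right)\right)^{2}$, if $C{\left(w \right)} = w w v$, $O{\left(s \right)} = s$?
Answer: $\frac{63001}{25} \approx 2520.0$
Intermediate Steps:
$C{\left(w \right)} = - w^{2}$ ($C{\left(w \right)} = w w \left(-1\right) = w^{2} \left(-1\right) = - w^{2}$)
$L = - \frac{1}{5} \approx -0.2$
$J = \frac{19}{5}$ ($J = - \left(-3\right)^{2} \left(- \frac{1}{5}\right) + 2 = \left(-1\right) 9 \left(- \frac{1}{5}\right) + 2 = \left(-9\right) \left(- \frac{1}{5}\right) + 2 = \frac{9}{5} + 2 = \frac{19}{5} \approx 3.8$)
$\left(J + \left(O{\left(7 \right)} - 61\right)\right)^{2} = \left(\frac{19}{5} + \left(7 - 61\right)\right)^{2} = \left(\frac{19}{5} - 54\right)^{2} = \left(- \frac{251}{5}\right)^{2} = \frac{63001}{25}$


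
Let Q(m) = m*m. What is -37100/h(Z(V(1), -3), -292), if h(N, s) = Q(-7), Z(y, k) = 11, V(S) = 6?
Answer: -5300/7 ≈ -757.14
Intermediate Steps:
Q(m) = m²
h(N, s) = 49 (h(N, s) = (-7)² = 49)
-37100/h(Z(V(1), -3), -292) = -37100/49 = -37100*1/49 = -5300/7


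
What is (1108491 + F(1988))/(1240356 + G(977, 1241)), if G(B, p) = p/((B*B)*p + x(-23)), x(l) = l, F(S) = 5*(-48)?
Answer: 1312801403514966/1469289084927137 ≈ 0.89349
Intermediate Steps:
F(S) = -240
G(B, p) = p/(-23 + p*B**2) (G(B, p) = p/((B*B)*p - 23) = p/(B**2*p - 23) = p/(p*B**2 - 23) = p/(-23 + p*B**2))
(1108491 + F(1988))/(1240356 + G(977, 1241)) = (1108491 - 240)/(1240356 + 1241/(-23 + 1241*977**2)) = 1108251/(1240356 + 1241/(-23 + 1241*954529)) = 1108251/(1240356 + 1241/(-23 + 1184570489)) = 1108251/(1240356 + 1241/1184570466) = 1108251/(1469289084927137/1184570466) = 1108251*(1184570466/1469289084927137) = 1312801403514966/1469289084927137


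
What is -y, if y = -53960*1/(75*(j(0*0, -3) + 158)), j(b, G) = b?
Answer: 5396/1185 ≈ 4.5536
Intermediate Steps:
y = -5396/1185 (y = -53960*1/(75*(0*0 + 158)) = -53960*1/(75*(0 + 158)) = -53960/(75*158) = -53960/11850 = -53960*1/11850 = -5396/1185 ≈ -4.5536)
-y = -1*(-5396/1185) = 5396/1185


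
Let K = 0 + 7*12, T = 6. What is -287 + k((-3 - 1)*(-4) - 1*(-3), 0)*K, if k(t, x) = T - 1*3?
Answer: -35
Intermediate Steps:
k(t, x) = 3 (k(t, x) = 6 - 1*3 = 6 - 3 = 3)
K = 84 (K = 0 + 84 = 84)
-287 + k((-3 - 1)*(-4) - 1*(-3), 0)*K = -287 + 3*84 = -287 + 252 = -35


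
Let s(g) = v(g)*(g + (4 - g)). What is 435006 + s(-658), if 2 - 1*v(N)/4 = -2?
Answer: 435070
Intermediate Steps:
v(N) = 16 (v(N) = 8 - 4*(-2) = 8 + 8 = 16)
s(g) = 64 (s(g) = 16*(g + (4 - g)) = 16*4 = 64)
435006 + s(-658) = 435006 + 64 = 435070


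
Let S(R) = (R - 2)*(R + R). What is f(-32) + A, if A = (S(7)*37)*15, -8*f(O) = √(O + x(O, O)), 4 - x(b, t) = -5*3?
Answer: 38850 - I*√13/8 ≈ 38850.0 - 0.45069*I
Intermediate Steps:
x(b, t) = 19 (x(b, t) = 4 - (-5)*3 = 4 - 1*(-15) = 4 + 15 = 19)
f(O) = -√(19 + O)/8 (f(O) = -√(O + 19)/8 = -√(19 + O)/8)
S(R) = 2*R*(-2 + R) (S(R) = (-2 + R)*(2*R) = 2*R*(-2 + R))
A = 38850 (A = ((2*7*(-2 + 7))*37)*15 = ((2*7*5)*37)*15 = (70*37)*15 = 2590*15 = 38850)
f(-32) + A = -√(19 - 32)/8 + 38850 = -I*√13/8 + 38850 = 38850 - I*√13/8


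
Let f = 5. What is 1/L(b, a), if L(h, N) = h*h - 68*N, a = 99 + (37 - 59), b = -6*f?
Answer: -1/4336 ≈ -0.00023063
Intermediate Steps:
b = -30 (b = -6*5 = -30)
a = 77 (a = 99 - 22 = 77)
L(h, N) = h² - 68*N
1/L(b, a) = 1/((-30)² - 68*77) = 1/(900 - 5236) = 1/(-4336) = -1/4336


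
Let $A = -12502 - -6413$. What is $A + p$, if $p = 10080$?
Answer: $3991$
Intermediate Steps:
$A = -6089$ ($A = -12502 + 6413 = -6089$)
$A + p = -6089 + 10080 = 3991$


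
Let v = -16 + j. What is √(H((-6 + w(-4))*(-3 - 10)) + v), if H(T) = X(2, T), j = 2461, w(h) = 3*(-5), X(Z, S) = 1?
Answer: √2446 ≈ 49.457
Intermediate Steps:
w(h) = -15
v = 2445 (v = -16 + 2461 = 2445)
H(T) = 1
√(H((-6 + w(-4))*(-3 - 10)) + v) = √(1 + 2445) = √2446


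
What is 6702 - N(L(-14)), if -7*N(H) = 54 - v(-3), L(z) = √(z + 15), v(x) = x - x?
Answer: 46968/7 ≈ 6709.7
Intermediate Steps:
v(x) = 0
L(z) = √(15 + z)
N(H) = -54/7 (N(H) = -(54 - 1*0)/7 = -(54 + 0)/7 = -⅐*54 = -54/7)
6702 - N(L(-14)) = 6702 - 1*(-54/7) = 6702 + 54/7 = 46968/7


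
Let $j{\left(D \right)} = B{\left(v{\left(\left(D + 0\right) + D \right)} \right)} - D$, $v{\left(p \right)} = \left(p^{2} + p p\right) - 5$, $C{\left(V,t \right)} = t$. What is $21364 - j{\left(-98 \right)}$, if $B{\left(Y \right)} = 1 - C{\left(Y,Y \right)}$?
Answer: $98092$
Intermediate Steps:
$v{\left(p \right)} = -5 + 2 p^{2}$ ($v{\left(p \right)} = \left(p^{2} + p^{2}\right) - 5 = 2 p^{2} - 5 = -5 + 2 p^{2}$)
$B{\left(Y \right)} = 1 - Y$
$j{\left(D \right)} = 6 - D - 8 D^{2}$ ($j{\left(D \right)} = \left(1 - \left(-5 + 2 \left(\left(D + 0\right) + D\right)^{2}\right)\right) - D = \left(1 - \left(-5 + 2 \left(D + D\right)^{2}\right)\right) - D = \left(1 - \left(-5 + 2 \left(2 D\right)^{2}\right)\right) - D = \left(1 - \left(-5 + 2 \cdot 4 D^{2}\right)\right) - D = \left(1 - \left(-5 + 8 D^{2}\right)\right) - D = \left(6 - 8 D^{2}\right) - D = 6 - D - 8 D^{2}$)
$21364 - j{\left(-98 \right)} = 21364 - \left(6 - -98 - 8 \left(-98\right)^{2}\right) = 21364 - \left(6 + 98 - 76832\right) = 21364 - -76728 = 21364 + 76728 = 98092$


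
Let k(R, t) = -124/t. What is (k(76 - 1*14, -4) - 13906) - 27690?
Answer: -41565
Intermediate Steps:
(k(76 - 1*14, -4) - 13906) - 27690 = (-124/(-4) - 13906) - 27690 = (-124*(-¼) - 13906) - 27690 = (31 - 13906) - 27690 = -13875 - 27690 = -41565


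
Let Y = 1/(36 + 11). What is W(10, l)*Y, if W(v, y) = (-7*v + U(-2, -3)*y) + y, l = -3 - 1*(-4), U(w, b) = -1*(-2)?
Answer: -67/47 ≈ -1.4255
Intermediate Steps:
U(w, b) = 2
l = 1 (l = -3 + 4 = 1)
Y = 1/47 ≈ 0.021277
W(v, y) = -7*v + 3*y (W(v, y) = (-7*v + 2*y) + y = -7*v + 3*y)
W(10, l)*Y = (-7*10 + 3*1)*(1/47) = (-70 + 3)*(1/47) = -67*1/47 = -67/47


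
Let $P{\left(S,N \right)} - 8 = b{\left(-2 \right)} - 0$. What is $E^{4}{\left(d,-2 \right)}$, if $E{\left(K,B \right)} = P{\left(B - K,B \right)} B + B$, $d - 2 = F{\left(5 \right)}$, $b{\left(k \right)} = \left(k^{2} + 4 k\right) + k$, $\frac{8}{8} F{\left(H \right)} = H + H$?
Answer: $1296$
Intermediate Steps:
$F{\left(H \right)} = 2 H$ ($F{\left(H \right)} = H + H = 2 H$)
$b{\left(k \right)} = k^{2} + 5 k$
$d = 12$ ($d = 2 + 2 \cdot 5 = 2 + 10 = 12$)
$P{\left(S,N \right)} = 2$ ($P{\left(S,N \right)} = 8 - 2 \left(5 - 2\right) = 8 + \left(\left(-2\right) 3 + 0\right) = 8 + \left(-6 + 0\right) = 8 - 6 = 2$)
$E{\left(K,B \right)} = 3 B$ ($E{\left(K,B \right)} = 2 B + B = 3 B$)
$E^{4}{\left(d,-2 \right)} = \left(3 \left(-2\right)\right)^{4} = \left(-6\right)^{4} = 1296$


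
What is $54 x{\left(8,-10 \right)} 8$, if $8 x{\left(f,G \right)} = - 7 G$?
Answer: $3780$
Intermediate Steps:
$x{\left(f,G \right)} = - \frac{7 G}{8}$ ($x{\left(f,G \right)} = \frac{\left(-7\right) G}{8} = - \frac{7 G}{8}$)
$54 x{\left(8,-10 \right)} 8 = 54 \left(\left(- \frac{7}{8}\right) \left(-10\right)\right) 8 = 54 \cdot \frac{35}{4} \cdot 8 = \frac{945}{2} \cdot 8 = 3780$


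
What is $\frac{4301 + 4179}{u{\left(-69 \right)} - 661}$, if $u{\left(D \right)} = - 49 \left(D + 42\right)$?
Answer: $\frac{4240}{331} \approx 12.81$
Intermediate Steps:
$u{\left(D \right)} = -2058 - 49 D$ ($u{\left(D \right)} = - 49 \left(42 + D\right) = -2058 - 49 D$)
$\frac{4301 + 4179}{u{\left(-69 \right)} - 661} = \frac{4301 + 4179}{\left(-2058 - -3381\right) - 661} = \frac{8480}{\left(-2058 + 3381\right) - 661} = \frac{8480}{1323 - 661} = \frac{8480}{662} = 8480 \cdot \frac{1}{662} = \frac{4240}{331}$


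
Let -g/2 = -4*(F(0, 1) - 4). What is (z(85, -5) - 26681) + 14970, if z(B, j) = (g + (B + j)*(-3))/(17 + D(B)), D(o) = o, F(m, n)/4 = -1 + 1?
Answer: -35141/3 ≈ -11714.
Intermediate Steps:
F(m, n) = 0 (F(m, n) = 4*(-1 + 1) = 4*0 = 0)
g = -32 (g = -(-8)*(0 - 4) = -(-8)*(-4) = -2*16 = -32)
z(B, j) = (-32 - 3*B - 3*j)/(17 + B) (z(B, j) = (-32 + (B + j)*(-3))/(17 + B) = (-32 + (-3*B - 3*j))/(17 + B) = (-32 - 3*B - 3*j)/(17 + B))
(z(85, -5) - 26681) + 14970 = ((-32 - 3*85 - 3*(-5))/(17 + 85) - 26681) + 14970 = ((-32 - 255 + 15)/102 - 26681) + 14970 = ((1/102)*(-272) - 26681) + 14970 = (-8/3 - 26681) + 14970 = -80051/3 + 14970 = -35141/3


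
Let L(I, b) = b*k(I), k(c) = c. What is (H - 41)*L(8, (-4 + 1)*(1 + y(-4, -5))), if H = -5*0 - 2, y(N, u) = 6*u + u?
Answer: -35088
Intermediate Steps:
y(N, u) = 7*u
L(I, b) = I*b (L(I, b) = b*I = I*b)
H = -2 (H = 0 - 2 = -2)
(H - 41)*L(8, (-4 + 1)*(1 + y(-4, -5))) = (-2 - 41)*(8*((-4 + 1)*(1 + 7*(-5)))) = -344*(-3*(1 - 35)) = -344*(-3*(-34)) = -344*102 = -43*816 = -35088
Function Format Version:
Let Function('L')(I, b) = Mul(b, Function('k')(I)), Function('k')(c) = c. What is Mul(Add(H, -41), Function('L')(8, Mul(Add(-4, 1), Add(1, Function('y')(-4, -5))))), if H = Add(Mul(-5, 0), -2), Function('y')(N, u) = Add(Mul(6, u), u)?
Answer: -35088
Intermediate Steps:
Function('y')(N, u) = Mul(7, u)
Function('L')(I, b) = Mul(I, b) (Function('L')(I, b) = Mul(b, I) = Mul(I, b))
H = -2 (H = Add(0, -2) = -2)
Mul(Add(H, -41), Function('L')(8, Mul(Add(-4, 1), Add(1, Function('y')(-4, -5))))) = Mul(Add(-2, -41), Mul(8, Mul(Add(-4, 1), Add(1, Mul(7, -5))))) = Mul(-43, Mul(8, Mul(-3, Add(1, -35)))) = Mul(-43, Mul(8, Mul(-3, -34))) = Mul(-43, Mul(8, 102)) = Mul(-43, 816) = -35088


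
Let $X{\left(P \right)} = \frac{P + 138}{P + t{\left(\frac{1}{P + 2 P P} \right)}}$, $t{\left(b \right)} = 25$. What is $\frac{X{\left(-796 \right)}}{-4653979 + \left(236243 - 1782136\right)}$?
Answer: $- \frac{47}{341435808} \approx -1.3765 \cdot 10^{-7}$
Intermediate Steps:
$X{\left(P \right)} = \frac{138 + P}{25 + P}$ ($X{\left(P \right)} = \frac{P + 138}{P + 25} = \frac{138 + P}{25 + P}$)
$\frac{X{\left(-796 \right)}}{-4653979 + \left(236243 - 1782136\right)} = \frac{\frac{1}{25 - 796} \left(138 - 796\right)}{-4653979 + \left(236243 - 1782136\right)} = \frac{\frac{1}{-771} \left(-658\right)}{-4653979 + \left(236243 - 1782136\right)} = \frac{\left(- \frac{1}{771}\right) \left(-658\right)}{-4653979 - 1545893} = \frac{658}{771 \left(-6199872\right)} = \frac{658}{771} \left(- \frac{1}{6199872}\right) = - \frac{47}{341435808}$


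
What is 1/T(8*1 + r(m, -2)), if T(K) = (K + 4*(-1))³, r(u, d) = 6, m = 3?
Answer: 1/1000 ≈ 0.0010000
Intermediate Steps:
T(K) = (-4 + K)³ (T(K) = (K - 4)³ = (-4 + K)³)
1/T(8*1 + r(m, -2)) = 1/((-4 + (8*1 + 6))³) = 1/((-4 + (8 + 6))³) = 1/((-4 + 14)³) = 1/(10³) = 1/1000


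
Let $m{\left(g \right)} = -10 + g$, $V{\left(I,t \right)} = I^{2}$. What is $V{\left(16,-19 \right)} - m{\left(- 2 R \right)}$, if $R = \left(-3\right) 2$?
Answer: $254$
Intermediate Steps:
$R = -6$
$V{\left(16,-19 \right)} - m{\left(- 2 R \right)} = 16^{2} - \left(-10 - -12\right) = 256 - \left(-10 + 12\right) = 256 - 2 = 254$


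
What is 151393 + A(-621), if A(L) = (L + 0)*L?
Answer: 537034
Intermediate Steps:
A(L) = L² (A(L) = L*L = L²)
151393 + A(-621) = 151393 + (-621)² = 151393 + 385641 = 537034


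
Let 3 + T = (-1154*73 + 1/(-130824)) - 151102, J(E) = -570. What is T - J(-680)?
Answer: -30714466249/130824 ≈ -2.3478e+5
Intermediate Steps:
T = -30789035929/130824 (T = -3 + ((-1154*73 + 1/(-130824)) - 151102) = -3 + ((-84242 - 1/130824) - 151102) = -3 + (-11020875409/130824 - 151102) = -3 - 30788643457/130824 = -30789035929/130824 ≈ -2.3535e+5)
T - J(-680) = -30789035929/130824 - 1*(-570) = -30789035929/130824 + 570 = -30714466249/130824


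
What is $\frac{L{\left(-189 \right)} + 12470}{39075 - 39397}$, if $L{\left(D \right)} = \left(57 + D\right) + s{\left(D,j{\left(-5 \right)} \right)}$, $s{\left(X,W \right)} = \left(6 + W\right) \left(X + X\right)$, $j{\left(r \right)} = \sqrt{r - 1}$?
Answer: $- \frac{5035}{161} + \frac{27 i \sqrt{6}}{23} \approx -31.273 + 2.8755 i$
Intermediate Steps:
$j{\left(r \right)} = \sqrt{-1 + r}$
$s{\left(X,W \right)} = 2 X \left(6 + W\right)$ ($s{\left(X,W \right)} = \left(6 + W\right) 2 X = 2 X \left(6 + W\right)$)
$L{\left(D \right)} = 57 + D + 2 D \left(6 + i \sqrt{6}\right)$ ($L{\left(D \right)} = \left(57 + D\right) + 2 D \left(6 + \sqrt{-1 - 5}\right) = \left(57 + D\right) + 2 D \left(6 + \sqrt{-6}\right) = \left(57 + D\right) + 2 D \left(6 + i \sqrt{6}\right) = 57 + D + 2 D \left(6 + i \sqrt{6}\right)$)
$\frac{L{\left(-189 \right)} + 12470}{39075 - 39397} = \frac{\left(57 - 189 + 2 \left(-189\right) \left(6 + i \sqrt{6}\right)\right) + 12470}{39075 - 39397} = \frac{\left(57 - 189 - \left(2268 + 378 i \sqrt{6}\right)\right) + 12470}{-322} = \left(\left(-2400 - 378 i \sqrt{6}\right) + 12470\right) \left(- \frac{1}{322}\right) = \left(10070 - 378 i \sqrt{6}\right) \left(- \frac{1}{322}\right) = - \frac{5035}{161} + \frac{27 i \sqrt{6}}{23}$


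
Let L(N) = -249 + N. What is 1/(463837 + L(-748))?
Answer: 1/462840 ≈ 2.1606e-6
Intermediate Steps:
1/(463837 + L(-748)) = 1/(463837 + (-249 - 748)) = 1/(463837 - 997) = 1/462840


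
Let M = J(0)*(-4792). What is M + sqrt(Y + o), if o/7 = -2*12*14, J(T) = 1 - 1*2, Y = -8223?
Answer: 4792 + 15*I*sqrt(47) ≈ 4792.0 + 102.83*I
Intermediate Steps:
J(T) = -1 (J(T) = 1 - 2 = -1)
o = -2352 (o = 7*(-2*12*14) = 7*(-24*14) = 7*(-336) = -2352)
M = 4792 (M = -1*(-4792) = 4792)
M + sqrt(Y + o) = 4792 + sqrt(-8223 - 2352) = 4792 + sqrt(-10575) = 4792 + 15*I*sqrt(47)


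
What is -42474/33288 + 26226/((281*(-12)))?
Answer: -14114353/1558988 ≈ -9.0535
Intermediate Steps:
-42474/33288 + 26226/((281*(-12))) = -42474*1/33288 + 26226/(-3372) = -7079/5548 + 26226*(-1/3372) = -7079/5548 - 4371/562 = -14114353/1558988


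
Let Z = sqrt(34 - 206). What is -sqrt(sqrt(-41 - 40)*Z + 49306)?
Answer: -sqrt(49306 - 18*sqrt(43)) ≈ -221.78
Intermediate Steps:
Z = 2*I*sqrt(43) (Z = sqrt(-172) = 2*I*sqrt(43) ≈ 13.115*I)
-sqrt(sqrt(-41 - 40)*Z + 49306) = -sqrt(sqrt(-41 - 40)*(2*I*sqrt(43)) + 49306) = -sqrt(sqrt(-81)*(2*I*sqrt(43)) + 49306) = -sqrt((9*I)*(2*I*sqrt(43)) + 49306) = -sqrt(-18*sqrt(43) + 49306) = -sqrt(49306 - 18*sqrt(43))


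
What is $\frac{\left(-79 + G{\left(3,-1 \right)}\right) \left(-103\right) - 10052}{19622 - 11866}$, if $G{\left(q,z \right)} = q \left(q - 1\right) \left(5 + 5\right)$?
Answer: $- \frac{8095}{7756} \approx -1.0437$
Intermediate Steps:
$G{\left(q,z \right)} = q \left(-10 + 10 q\right)$ ($G{\left(q,z \right)} = q \left(-1 + q\right) 10 = q \left(-10 + 10 q\right)$)
$\frac{\left(-79 + G{\left(3,-1 \right)}\right) \left(-103\right) - 10052}{19622 - 11866} = \frac{\left(-79 + 10 \cdot 3 \left(-1 + 3\right)\right) \left(-103\right) - 10052}{19622 - 11866} = \frac{\left(-79 + 10 \cdot 3 \cdot 2\right) \left(-103\right) - 10052}{7756} = \left(\left(-79 + 60\right) \left(-103\right) - 10052\right) \frac{1}{7756} = \left(\left(-19\right) \left(-103\right) - 10052\right) \frac{1}{7756} = \left(1957 - 10052\right) \frac{1}{7756} = \left(-8095\right) \frac{1}{7756} = - \frac{8095}{7756}$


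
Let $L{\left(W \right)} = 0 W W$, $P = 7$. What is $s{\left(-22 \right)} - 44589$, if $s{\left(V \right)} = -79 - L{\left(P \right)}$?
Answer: $-44668$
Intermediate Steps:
$L{\left(W \right)} = 0$ ($L{\left(W \right)} = 0 W = 0$)
$s{\left(V \right)} = -79$ ($s{\left(V \right)} = -79 - 0 = -79 + 0 = -79$)
$s{\left(-22 \right)} - 44589 = -79 - 44589 = -44668$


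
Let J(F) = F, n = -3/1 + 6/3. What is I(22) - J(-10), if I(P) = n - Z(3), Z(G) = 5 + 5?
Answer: -1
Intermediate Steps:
Z(G) = 10
n = -1 (n = -3*1 + 6*(⅓) = -3 + 2 = -1)
I(P) = -11 (I(P) = -1 - 1*10 = -1 - 10 = -11)
I(22) - J(-10) = -11 - 1*(-10) = -11 + 10 = -1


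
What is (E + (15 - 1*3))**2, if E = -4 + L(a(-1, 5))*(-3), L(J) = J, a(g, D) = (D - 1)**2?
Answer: 1600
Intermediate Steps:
a(g, D) = (-1 + D)**2
E = -52 (E = -4 + (-1 + 5)**2*(-3) = -4 + 4**2*(-3) = -4 + 16*(-3) = -4 - 48 = -52)
(E + (15 - 1*3))**2 = (-52 + (15 - 1*3))**2 = (-52 + (15 - 3))**2 = (-52 + 12)**2 = (-40)**2 = 1600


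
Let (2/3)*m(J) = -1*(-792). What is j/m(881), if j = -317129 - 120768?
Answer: -437897/1188 ≈ -368.60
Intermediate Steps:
m(J) = 1188 (m(J) = 3*(-1*(-792))/2 = (3/2)*792 = 1188)
j = -437897
j/m(881) = -437897/1188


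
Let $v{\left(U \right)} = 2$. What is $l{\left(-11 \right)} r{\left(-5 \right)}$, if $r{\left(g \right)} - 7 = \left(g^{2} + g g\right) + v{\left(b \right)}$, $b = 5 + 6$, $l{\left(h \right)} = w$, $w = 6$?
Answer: $354$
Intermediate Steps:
$l{\left(h \right)} = 6$
$b = 11$
$r{\left(g \right)} = 9 + 2 g^{2}$ ($r{\left(g \right)} = 7 + \left(\left(g^{2} + g g\right) + 2\right) = 7 + \left(\left(g^{2} + g^{2}\right) + 2\right) = 7 + \left(2 g^{2} + 2\right) = 7 + \left(2 + 2 g^{2}\right) = 9 + 2 g^{2}$)
$l{\left(-11 \right)} r{\left(-5 \right)} = 6 \left(9 + 2 \left(-5\right)^{2}\right) = 6 \left(9 + 2 \cdot 25\right) = 6 \left(9 + 50\right) = 6 \cdot 59 = 354$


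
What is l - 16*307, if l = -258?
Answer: -5170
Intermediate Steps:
l - 16*307 = -258 - 16*307 = -258 - 4912 = -5170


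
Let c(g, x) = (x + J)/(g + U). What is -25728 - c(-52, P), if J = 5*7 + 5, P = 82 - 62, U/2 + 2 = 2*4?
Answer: -51453/2 ≈ -25727.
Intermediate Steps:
U = 12 (U = -4 + 2*(2*4) = -4 + 2*8 = -4 + 16 = 12)
P = 20
J = 40 (J = 35 + 5 = 40)
c(g, x) = (40 + x)/(12 + g) (c(g, x) = (x + 40)/(g + 12) = (40 + x)/(12 + g))
-25728 - c(-52, P) = -25728 - (40 + 20)/(12 - 52) = -25728 - 60/(-40) = -25728 - (-1)*60/40 = -25728 - 1*(-3/2) = -25728 + 3/2 = -51453/2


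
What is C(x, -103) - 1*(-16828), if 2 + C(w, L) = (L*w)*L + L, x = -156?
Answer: -1638281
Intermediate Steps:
C(w, L) = -2 + L + w*L² (C(w, L) = -2 + ((L*w)*L + L) = -2 + (w*L² + L) = -2 + (L + w*L²) = -2 + L + w*L²)
C(x, -103) - 1*(-16828) = (-2 - 103 - 156*(-103)²) - 1*(-16828) = (-2 - 103 - 156*10609) + 16828 = (-2 - 103 - 1655004) + 16828 = -1655109 + 16828 = -1638281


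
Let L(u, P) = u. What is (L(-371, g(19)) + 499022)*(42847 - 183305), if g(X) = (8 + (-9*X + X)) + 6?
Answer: -70039522158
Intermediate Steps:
g(X) = 14 - 8*X (g(X) = (8 - 8*X) + 6 = 14 - 8*X)
(L(-371, g(19)) + 499022)*(42847 - 183305) = (-371 + 499022)*(42847 - 183305) = 498651*(-140458) = -70039522158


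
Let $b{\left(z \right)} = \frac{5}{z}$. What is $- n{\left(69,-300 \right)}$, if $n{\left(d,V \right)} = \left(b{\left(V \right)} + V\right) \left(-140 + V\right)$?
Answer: $- \frac{396022}{3} \approx -1.3201 \cdot 10^{5}$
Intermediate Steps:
$n{\left(d,V \right)} = \left(-140 + V\right) \left(V + \frac{5}{V}\right)$ ($n{\left(d,V \right)} = \left(\frac{5}{V} + V\right) \left(-140 + V\right) = \left(V + \frac{5}{V}\right) \left(-140 + V\right) = \left(-140 + V\right) \left(V + \frac{5}{V}\right)$)
$- n{\left(69,-300 \right)} = - (5 + \left(-300\right)^{2} - \frac{700}{-300} - -42000) = - (5 + 90000 - - \frac{7}{3} + 42000) = - (5 + 90000 + \frac{7}{3} + 42000) = \left(-1\right) \frac{396022}{3} = - \frac{396022}{3}$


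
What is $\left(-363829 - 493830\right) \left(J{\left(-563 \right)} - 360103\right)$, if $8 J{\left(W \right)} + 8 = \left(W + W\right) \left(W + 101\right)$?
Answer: $\frac{506151747145}{2} \approx 2.5308 \cdot 10^{11}$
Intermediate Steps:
$J{\left(W \right)} = -1 + \frac{W \left(101 + W\right)}{4}$ ($J{\left(W \right)} = -1 + \frac{\left(W + W\right) \left(W + 101\right)}{8} = -1 + \frac{2 W \left(101 + W\right)}{8} = -1 + \frac{W \left(101 + W\right)}{4}$)
$\left(-363829 - 493830\right) \left(J{\left(-563 \right)} - 360103\right) = \left(-363829 - 493830\right) \left(\left(-1 + \frac{\left(-563\right)^{2}}{4} + \frac{101}{4} \left(-563\right)\right) - 360103\right) = - 857659 \left(\left(-1 + \frac{1}{4} \cdot 316969 - \frac{56863}{4}\right) - 360103\right) = - 857659 \left(\left(-1 + \frac{316969}{4} - \frac{56863}{4}\right) - 360103\right) = - 857659 \left(\frac{130051}{2} - 360103\right) = \left(-857659\right) \left(- \frac{590155}{2}\right) = \frac{506151747145}{2}$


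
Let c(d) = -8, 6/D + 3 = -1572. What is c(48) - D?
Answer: -4198/525 ≈ -7.9962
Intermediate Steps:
D = -2/525 (D = 6/(-3 - 1572) = 6/(-1575) = 6*(-1/1575) = -2/525 ≈ -0.0038095)
c(48) - D = -8 - 1*(-2/525) = -8 + 2/525 = -4198/525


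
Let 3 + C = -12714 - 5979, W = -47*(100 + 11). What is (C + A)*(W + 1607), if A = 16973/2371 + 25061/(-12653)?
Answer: 2024233774089100/30000263 ≈ 6.7474e+7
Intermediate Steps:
W = -5217 (W = -47*111 = -5217)
C = -18696 (C = -3 + (-12714 - 5979) = -3 - 18693 = -18696)
A = 155339738/30000263 (A = 16973*(1/2371) + 25061*(-1/12653) = 16973/2371 - 25061/12653 = 155339738/30000263 ≈ 5.1779)
(C + A)*(W + 1607) = (-18696 + 155339738/30000263)*(-5217 + 1607) = -560729577310/30000263*(-3610) = 2024233774089100/30000263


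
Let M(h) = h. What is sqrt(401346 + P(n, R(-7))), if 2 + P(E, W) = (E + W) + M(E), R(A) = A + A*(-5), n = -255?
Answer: sqrt(400862) ≈ 633.14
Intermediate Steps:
R(A) = -4*A (R(A) = A - 5*A = -4*A)
P(E, W) = -2 + W + 2*E (P(E, W) = -2 + ((E + W) + E) = -2 + (W + 2*E) = -2 + W + 2*E)
sqrt(401346 + P(n, R(-7))) = sqrt(401346 + (-2 - 4*(-7) + 2*(-255))) = sqrt(401346 + (-2 + 28 - 510)) = sqrt(401346 - 484) = sqrt(400862)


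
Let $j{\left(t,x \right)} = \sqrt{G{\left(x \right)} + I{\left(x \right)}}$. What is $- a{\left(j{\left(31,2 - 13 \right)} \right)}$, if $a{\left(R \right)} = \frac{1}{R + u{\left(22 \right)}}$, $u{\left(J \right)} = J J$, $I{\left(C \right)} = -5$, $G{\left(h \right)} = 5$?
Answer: $- \frac{1}{484} \approx -0.0020661$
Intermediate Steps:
$u{\left(J \right)} = J^{2}$
$j{\left(t,x \right)} = 0$ ($j{\left(t,x \right)} = \sqrt{5 - 5} = \sqrt{0} = 0$)
$a{\left(R \right)} = \frac{1}{484 + R}$ ($a{\left(R \right)} = \frac{1}{R + 22^{2}} = \frac{1}{R + 484} = \frac{1}{484 + R}$)
$- a{\left(j{\left(31,2 - 13 \right)} \right)} = - \frac{1}{484 + 0} = - \frac{1}{484}$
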